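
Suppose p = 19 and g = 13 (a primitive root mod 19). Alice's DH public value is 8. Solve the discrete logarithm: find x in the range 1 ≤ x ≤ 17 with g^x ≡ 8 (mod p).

15

Try successive powers of 13 modulo 19:
13^1 ≡ 13
13^2 ≡ 17
13^3 ≡ 12
13^4 ≡ 4
13^5 ≡ 14
13^6 ≡ 11
13^7 ≡ 10
13^8 ≡ 16
13^9 ≡ 18
13^10 ≡ 6
13^11 ≡ 2
13^12 ≡ 7
13^13 ≡ 15
13^14 ≡ 5
13^15 ≡ 8
Found: x = 15.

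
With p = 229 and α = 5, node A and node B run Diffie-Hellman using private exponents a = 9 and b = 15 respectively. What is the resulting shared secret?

169

Node A sends A = α^a mod p = 5^9 mod 229.
5^1 ≡ 5 (mod 229)
5^2 = (5^1)^2 ≡ 5^2 = 25 ≡ 25 (mod 229)
5^4 = (5^2)^2 ≡ 25^2 = 625 ≡ 167 (mod 229)
5^8 = (5^4)^2 ≡ 167^2 = 27889 ≡ 180 (mod 229)
5^9 = 5^8 · 5^1 ≡ 180 · 5 ≡ 213 (mod 229).
So A = 213. Node B then computes K = A^b mod p = 213^15 mod 229.
213^1 ≡ 213 (mod 229)
213^2 = (213^1)^2 ≡ 213^2 = 45369 ≡ 27 (mod 229)
213^4 = (213^2)^2 ≡ 27^2 = 729 ≡ 42 (mod 229)
213^8 = (213^4)^2 ≡ 42^2 = 1764 ≡ 161 (mod 229)
213^15 = 213^8 · 213^4 · 213^2 · 213^1 ≡ 161 · 42 · 27 · 213 ≡ 169 (mod 229).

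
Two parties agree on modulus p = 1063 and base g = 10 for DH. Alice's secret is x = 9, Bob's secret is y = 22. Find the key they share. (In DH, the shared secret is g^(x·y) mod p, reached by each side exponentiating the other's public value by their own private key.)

Alice sends A = g^x mod p = 10^9 mod 1063.
10^1 ≡ 10 (mod 1063)
10^2 = (10^1)^2 ≡ 10^2 = 100 ≡ 100 (mod 1063)
10^4 = (10^2)^2 ≡ 100^2 = 10000 ≡ 433 (mod 1063)
10^8 = (10^4)^2 ≡ 433^2 = 187489 ≡ 401 (mod 1063)
10^9 = 10^8 · 10^1 ≡ 401 · 10 ≡ 821 (mod 1063).
So A = 821. Bob then computes K = A^y mod p = 821^22 mod 1063.
821^1 ≡ 821 (mod 1063)
821^2 = (821^1)^2 ≡ 821^2 = 674041 ≡ 99 (mod 1063)
821^4 = (821^2)^2 ≡ 99^2 = 9801 ≡ 234 (mod 1063)
821^8 = (821^4)^2 ≡ 234^2 = 54756 ≡ 543 (mod 1063)
821^16 = (821^8)^2 ≡ 543^2 = 294849 ≡ 398 (mod 1063)
821^22 = 821^16 · 821^4 · 821^2 ≡ 398 · 234 · 99 ≡ 669 (mod 1063).

669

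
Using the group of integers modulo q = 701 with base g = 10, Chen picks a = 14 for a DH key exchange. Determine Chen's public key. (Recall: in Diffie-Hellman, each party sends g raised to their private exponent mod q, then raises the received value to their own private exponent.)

Public value = 10^{14} \pmod{701}.
10^1 ≡ 10 (mod 701)
10^2 = (10^1)^2 ≡ 10^2 = 100 ≡ 100 (mod 701)
10^4 = (10^2)^2 ≡ 100^2 = 10000 ≡ 186 (mod 701)
10^8 = (10^4)^2 ≡ 186^2 = 34596 ≡ 247 (mod 701)
10^14 = 10^8 · 10^4 · 10^2 ≡ 247 · 186 · 100 ≡ 547 (mod 701).

547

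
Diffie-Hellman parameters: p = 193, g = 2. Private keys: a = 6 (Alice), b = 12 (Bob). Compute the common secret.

81

Alice sends A = g^a mod p = 2^6 mod 193.
2^1 ≡ 2 (mod 193)
2^2 = (2^1)^2 ≡ 2^2 = 4 ≡ 4 (mod 193)
2^4 = (2^2)^2 ≡ 4^2 = 16 ≡ 16 (mod 193)
2^6 = 2^4 · 2^2 ≡ 16 · 4 ≡ 64 (mod 193).
So A = 64. Bob then computes K = A^b mod p = 64^12 mod 193.
64^1 ≡ 64 (mod 193)
64^2 = (64^1)^2 ≡ 64^2 = 4096 ≡ 43 (mod 193)
64^4 = (64^2)^2 ≡ 43^2 = 1849 ≡ 112 (mod 193)
64^8 = (64^4)^2 ≡ 112^2 = 12544 ≡ 192 (mod 193)
64^12 = 64^8 · 64^4 ≡ 192 · 112 ≡ 81 (mod 193).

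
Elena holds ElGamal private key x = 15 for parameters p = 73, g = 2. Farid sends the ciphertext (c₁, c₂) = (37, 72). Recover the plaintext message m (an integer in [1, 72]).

9

Shared mask s = c₁^x mod p = 37^15 mod 73.
37^1 ≡ 37 (mod 73)
37^2 = (37^1)^2 ≡ 37^2 = 1369 ≡ 55 (mod 73)
37^4 = (37^2)^2 ≡ 55^2 = 3025 ≡ 32 (mod 73)
37^8 = (37^4)^2 ≡ 32^2 = 1024 ≡ 2 (mod 73)
37^15 = 37^8 · 37^4 · 37^2 · 37^1 ≡ 2 · 32 · 55 · 37 ≡ 8 (mod 73).
So s = 8; s⁻¹ ≡ 64 (mod 73).
m = c₂ · s⁻¹ mod 73 = 72 · 64 mod 73 = 9.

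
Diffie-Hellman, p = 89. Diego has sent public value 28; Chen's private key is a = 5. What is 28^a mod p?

Shared key K = 28^5 mod 89.
28^1 ≡ 28 (mod 89)
28^2 = (28^1)^2 ≡ 28^2 = 784 ≡ 72 (mod 89)
28^4 = (28^2)^2 ≡ 72^2 = 5184 ≡ 22 (mod 89)
28^5 = 28^4 · 28^1 ≡ 22 · 28 ≡ 82 (mod 89).

82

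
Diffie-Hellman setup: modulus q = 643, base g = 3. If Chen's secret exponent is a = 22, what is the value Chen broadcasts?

161

Public value = 3^22 (mod 643).
3^1 ≡ 3 (mod 643)
3^2 = (3^1)^2 ≡ 3^2 = 9 ≡ 9 (mod 643)
3^4 = (3^2)^2 ≡ 9^2 = 81 ≡ 81 (mod 643)
3^8 = (3^4)^2 ≡ 81^2 = 6561 ≡ 131 (mod 643)
3^16 = (3^8)^2 ≡ 131^2 = 17161 ≡ 443 (mod 643)
3^22 = 3^16 · 3^4 · 3^2 ≡ 443 · 81 · 9 ≡ 161 (mod 643).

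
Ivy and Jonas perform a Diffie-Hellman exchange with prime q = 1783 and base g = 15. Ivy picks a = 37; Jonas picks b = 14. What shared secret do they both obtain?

Ivy sends A = g^a mod q = 15^37 mod 1783.
15^1 ≡ 15 (mod 1783)
15^2 = (15^1)^2 ≡ 15^2 = 225 ≡ 225 (mod 1783)
15^4 = (15^2)^2 ≡ 225^2 = 50625 ≡ 701 (mod 1783)
15^8 = (15^4)^2 ≡ 701^2 = 491401 ≡ 1076 (mod 1783)
15^16 = (15^8)^2 ≡ 1076^2 = 1157776 ≡ 609 (mod 1783)
15^32 = (15^16)^2 ≡ 609^2 = 370881 ≡ 17 (mod 1783)
15^37 = 15^32 · 15^4 · 15^1 ≡ 17 · 701 · 15 ≡ 455 (mod 1783).
So A = 455. Jonas then computes K = A^b mod q = 455^14 mod 1783.
455^1 ≡ 455 (mod 1783)
455^2 = (455^1)^2 ≡ 455^2 = 207025 ≡ 197 (mod 1783)
455^4 = (455^2)^2 ≡ 197^2 = 38809 ≡ 1366 (mod 1783)
455^8 = (455^4)^2 ≡ 1366^2 = 1865956 ≡ 938 (mod 1783)
455^14 = 455^8 · 455^4 · 455^2 ≡ 938 · 1366 · 197 ≡ 149 (mod 1783).

149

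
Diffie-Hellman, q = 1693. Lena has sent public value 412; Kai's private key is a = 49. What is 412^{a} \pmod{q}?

1477

Shared key K = 412^49 mod 1693.
412^1 ≡ 412 (mod 1693)
412^2 = (412^1)^2 ≡ 412^2 = 169744 ≡ 444 (mod 1693)
412^4 = (412^2)^2 ≡ 444^2 = 197136 ≡ 748 (mod 1693)
412^8 = (412^4)^2 ≡ 748^2 = 559504 ≡ 814 (mod 1693)
412^16 = (412^8)^2 ≡ 814^2 = 662596 ≡ 633 (mod 1693)
412^32 = (412^16)^2 ≡ 633^2 = 400689 ≡ 1141 (mod 1693)
412^49 = 412^32 · 412^16 · 412^1 ≡ 1141 · 633 · 412 ≡ 1477 (mod 1693).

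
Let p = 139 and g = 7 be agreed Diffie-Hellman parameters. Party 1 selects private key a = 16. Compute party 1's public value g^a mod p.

136

Public value = 7^16 mod 139.
7^1 ≡ 7 (mod 139)
7^2 = (7^1)^2 ≡ 7^2 = 49 ≡ 49 (mod 139)
7^4 = (7^2)^2 ≡ 49^2 = 2401 ≡ 38 (mod 139)
7^8 = (7^4)^2 ≡ 38^2 = 1444 ≡ 54 (mod 139)
7^16 = (7^8)^2 ≡ 54^2 = 2916 ≡ 136 (mod 139)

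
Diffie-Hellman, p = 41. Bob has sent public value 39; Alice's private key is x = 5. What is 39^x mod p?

9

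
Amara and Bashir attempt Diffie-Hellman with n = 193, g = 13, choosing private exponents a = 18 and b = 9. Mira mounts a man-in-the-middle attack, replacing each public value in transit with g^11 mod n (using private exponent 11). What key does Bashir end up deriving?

119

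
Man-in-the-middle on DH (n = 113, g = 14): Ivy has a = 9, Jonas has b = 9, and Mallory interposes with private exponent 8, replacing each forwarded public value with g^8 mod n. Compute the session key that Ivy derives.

Ivy receives Mallory's public value M = 14^8 mod 113 instead of the honest one.
14^1 ≡ 14 (mod 113)
14^2 = (14^1)^2 ≡ 14^2 = 196 ≡ 83 (mod 113)
14^4 = (14^2)^2 ≡ 83^2 = 6889 ≡ 109 (mod 113)
14^8 = (14^4)^2 ≡ 109^2 = 11881 ≡ 16 (mod 113)
So M = 16. Ivy computes K = M^9 mod 113.
16^1 ≡ 16 (mod 113)
16^2 = (16^1)^2 ≡ 16^2 = 256 ≡ 30 (mod 113)
16^4 = (16^2)^2 ≡ 30^2 = 900 ≡ 109 (mod 113)
16^8 = (16^4)^2 ≡ 109^2 = 11881 ≡ 16 (mod 113)
16^9 = 16^8 · 16^1 ≡ 16 · 16 ≡ 30 (mod 113).

30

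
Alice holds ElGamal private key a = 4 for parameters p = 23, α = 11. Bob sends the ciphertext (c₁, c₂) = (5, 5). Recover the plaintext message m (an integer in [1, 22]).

7

Shared mask s = c₁^a mod p = 5^4 mod 23.
5^1 ≡ 5 (mod 23)
5^2 = (5^1)^2 ≡ 5^2 = 25 ≡ 2 (mod 23)
5^4 = (5^2)^2 ≡ 2^2 = 4 ≡ 4 (mod 23)
So s = 4; s⁻¹ ≡ 6 (mod 23).
m = c₂ · s⁻¹ mod 23 = 5 · 6 mod 23 = 7.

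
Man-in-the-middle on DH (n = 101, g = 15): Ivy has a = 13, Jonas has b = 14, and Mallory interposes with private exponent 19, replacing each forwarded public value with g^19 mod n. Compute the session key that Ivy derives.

12

Ivy receives Mallory's public value M = 15^19 mod 101 instead of the honest one.
15^1 ≡ 15 (mod 101)
15^2 = (15^1)^2 ≡ 15^2 = 225 ≡ 23 (mod 101)
15^4 = (15^2)^2 ≡ 23^2 = 529 ≡ 24 (mod 101)
15^8 = (15^4)^2 ≡ 24^2 = 576 ≡ 71 (mod 101)
15^16 = (15^8)^2 ≡ 71^2 = 5041 ≡ 92 (mod 101)
15^19 = 15^16 · 15^2 · 15^1 ≡ 92 · 23 · 15 ≡ 26 (mod 101).
So M = 26. Ivy computes K = M^13 mod 101.
26^1 ≡ 26 (mod 101)
26^2 = (26^1)^2 ≡ 26^2 = 676 ≡ 70 (mod 101)
26^4 = (26^2)^2 ≡ 70^2 = 4900 ≡ 52 (mod 101)
26^8 = (26^4)^2 ≡ 52^2 = 2704 ≡ 78 (mod 101)
26^13 = 26^8 · 26^4 · 26^1 ≡ 78 · 52 · 26 ≡ 12 (mod 101).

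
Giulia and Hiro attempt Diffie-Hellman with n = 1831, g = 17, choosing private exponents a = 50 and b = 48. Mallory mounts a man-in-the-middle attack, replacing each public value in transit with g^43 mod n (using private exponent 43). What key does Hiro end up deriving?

Hiro receives Mallory's public value M = 17^43 mod 1831 instead of the honest one.
17^1 ≡ 17 (mod 1831)
17^2 = (17^1)^2 ≡ 17^2 = 289 ≡ 289 (mod 1831)
17^4 = (17^2)^2 ≡ 289^2 = 83521 ≡ 1126 (mod 1831)
17^8 = (17^4)^2 ≡ 1126^2 = 1267876 ≡ 824 (mod 1831)
17^16 = (17^8)^2 ≡ 824^2 = 678976 ≡ 1506 (mod 1831)
17^32 = (17^16)^2 ≡ 1506^2 = 2268036 ≡ 1258 (mod 1831)
17^43 = 17^32 · 17^8 · 17^2 · 17^1 ≡ 1258 · 824 · 289 · 17 ≡ 138 (mod 1831).
So M = 138. Hiro computes K = M^48 mod 1831.
138^1 ≡ 138 (mod 1831)
138^2 = (138^1)^2 ≡ 138^2 = 19044 ≡ 734 (mod 1831)
138^4 = (138^2)^2 ≡ 734^2 = 538756 ≡ 442 (mod 1831)
138^8 = (138^4)^2 ≡ 442^2 = 195364 ≡ 1278 (mod 1831)
138^16 = (138^8)^2 ≡ 1278^2 = 1633284 ≡ 32 (mod 1831)
138^32 = (138^16)^2 ≡ 32^2 = 1024 ≡ 1024 (mod 1831)
138^48 = 138^32 · 138^16 ≡ 1024 · 32 ≡ 1641 (mod 1831).

1641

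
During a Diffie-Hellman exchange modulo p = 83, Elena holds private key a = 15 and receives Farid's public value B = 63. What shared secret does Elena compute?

Shared key K = 63^15 mod 83.
63^1 ≡ 63 (mod 83)
63^2 = (63^1)^2 ≡ 63^2 = 3969 ≡ 68 (mod 83)
63^4 = (63^2)^2 ≡ 68^2 = 4624 ≡ 59 (mod 83)
63^8 = (63^4)^2 ≡ 59^2 = 3481 ≡ 78 (mod 83)
63^15 = 63^8 · 63^4 · 63^2 · 63^1 ≡ 78 · 59 · 68 · 63 ≡ 61 (mod 83).

61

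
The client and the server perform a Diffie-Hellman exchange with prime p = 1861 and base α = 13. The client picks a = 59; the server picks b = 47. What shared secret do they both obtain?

1501

The server sends B = α^b mod p = 13^47 mod 1861.
13^1 ≡ 13 (mod 1861)
13^2 = (13^1)^2 ≡ 13^2 = 169 ≡ 169 (mod 1861)
13^4 = (13^2)^2 ≡ 169^2 = 28561 ≡ 646 (mod 1861)
13^8 = (13^4)^2 ≡ 646^2 = 417316 ≡ 452 (mod 1861)
13^16 = (13^8)^2 ≡ 452^2 = 204304 ≡ 1455 (mod 1861)
13^32 = (13^16)^2 ≡ 1455^2 = 2117025 ≡ 1068 (mod 1861)
13^47 = 13^32 · 13^8 · 13^4 · 13^2 · 13^1 ≡ 1068 · 452 · 646 · 169 · 13 ≡ 573 (mod 1861).
So B = 573. The client then computes K = B^a mod p = 573^59 mod 1861.
573^1 ≡ 573 (mod 1861)
573^2 = (573^1)^2 ≡ 573^2 = 328329 ≡ 793 (mod 1861)
573^4 = (573^2)^2 ≡ 793^2 = 628849 ≡ 1692 (mod 1861)
573^8 = (573^4)^2 ≡ 1692^2 = 2862864 ≡ 646 (mod 1861)
573^16 = (573^8)^2 ≡ 646^2 = 417316 ≡ 452 (mod 1861)
573^32 = (573^16)^2 ≡ 452^2 = 204304 ≡ 1455 (mod 1861)
573^59 = 573^32 · 573^16 · 573^8 · 573^2 · 573^1 ≡ 1455 · 452 · 646 · 793 · 573 ≡ 1501 (mod 1861).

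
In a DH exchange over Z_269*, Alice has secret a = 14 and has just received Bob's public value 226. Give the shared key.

66

Shared key K = 226^14 mod 269.
226^1 ≡ 226 (mod 269)
226^2 = (226^1)^2 ≡ 226^2 = 51076 ≡ 235 (mod 269)
226^4 = (226^2)^2 ≡ 235^2 = 55225 ≡ 80 (mod 269)
226^8 = (226^4)^2 ≡ 80^2 = 6400 ≡ 213 (mod 269)
226^14 = 226^8 · 226^4 · 226^2 ≡ 213 · 80 · 235 ≡ 66 (mod 269).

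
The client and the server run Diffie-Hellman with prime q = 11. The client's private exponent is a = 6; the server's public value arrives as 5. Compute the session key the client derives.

5

Shared key K = 5^6 mod 11.
5^1 ≡ 5 (mod 11)
5^2 = (5^1)^2 ≡ 5^2 = 25 ≡ 3 (mod 11)
5^4 = (5^2)^2 ≡ 3^2 = 9 ≡ 9 (mod 11)
5^6 = 5^4 · 5^2 ≡ 9 · 3 ≡ 5 (mod 11).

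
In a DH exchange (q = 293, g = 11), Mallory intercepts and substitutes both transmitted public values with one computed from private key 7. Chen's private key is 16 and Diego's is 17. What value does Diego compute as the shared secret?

127

Diego receives Mallory's public value M = 11^7 mod 293 instead of the honest one.
11^1 ≡ 11 (mod 293)
11^2 = (11^1)^2 ≡ 11^2 = 121 ≡ 121 (mod 293)
11^4 = (11^2)^2 ≡ 121^2 = 14641 ≡ 284 (mod 293)
11^7 = 11^4 · 11^2 · 11^1 ≡ 284 · 121 · 11 ≡ 34 (mod 293).
So M = 34. Diego computes K = M^17 mod 293.
34^1 ≡ 34 (mod 293)
34^2 = (34^1)^2 ≡ 34^2 = 1156 ≡ 277 (mod 293)
34^4 = (34^2)^2 ≡ 277^2 = 76729 ≡ 256 (mod 293)
34^8 = (34^4)^2 ≡ 256^2 = 65536 ≡ 197 (mod 293)
34^16 = (34^8)^2 ≡ 197^2 = 38809 ≡ 133 (mod 293)
34^17 = 34^16 · 34^1 ≡ 133 · 34 ≡ 127 (mod 293).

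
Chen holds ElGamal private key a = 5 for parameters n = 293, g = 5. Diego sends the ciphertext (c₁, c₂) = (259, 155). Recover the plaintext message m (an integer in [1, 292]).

Shared mask s = c₁^a mod n = 259^5 mod 293.
259^1 ≡ 259 (mod 293)
259^2 = (259^1)^2 ≡ 259^2 = 67081 ≡ 277 (mod 293)
259^4 = (259^2)^2 ≡ 277^2 = 76729 ≡ 256 (mod 293)
259^5 = 259^4 · 259^1 ≡ 256 · 259 ≡ 86 (mod 293).
So s = 86; s⁻¹ ≡ 92 (mod 293).
m = c₂ · s⁻¹ mod 293 = 155 · 92 mod 293 = 196.

196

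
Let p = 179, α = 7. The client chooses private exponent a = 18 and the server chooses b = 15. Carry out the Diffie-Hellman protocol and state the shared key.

15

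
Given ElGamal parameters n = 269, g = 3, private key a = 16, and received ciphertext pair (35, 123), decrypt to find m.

91

Shared mask s = c₁^a mod n = 35^16 mod 269.
35^1 ≡ 35 (mod 269)
35^2 = (35^1)^2 ≡ 35^2 = 1225 ≡ 149 (mod 269)
35^4 = (35^2)^2 ≡ 149^2 = 22201 ≡ 143 (mod 269)
35^8 = (35^4)^2 ≡ 143^2 = 20449 ≡ 5 (mod 269)
35^16 = (35^8)^2 ≡ 5^2 = 25 ≡ 25 (mod 269)
So s = 25; s⁻¹ ≡ 226 (mod 269).
m = c₂ · s⁻¹ mod 269 = 123 · 226 mod 269 = 91.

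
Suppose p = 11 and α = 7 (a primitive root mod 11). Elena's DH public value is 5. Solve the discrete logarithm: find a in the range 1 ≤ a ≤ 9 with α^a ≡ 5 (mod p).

2

Try successive powers of 7 modulo 11:
7^1 ≡ 7
7^2 ≡ 5
Found: a = 2.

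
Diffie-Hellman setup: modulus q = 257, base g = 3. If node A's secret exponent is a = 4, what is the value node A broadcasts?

Public value = 3^4 mod 257.
3^1 ≡ 3 (mod 257)
3^2 = (3^1)^2 ≡ 3^2 = 9 ≡ 9 (mod 257)
3^4 = (3^2)^2 ≡ 9^2 = 81 ≡ 81 (mod 257)

81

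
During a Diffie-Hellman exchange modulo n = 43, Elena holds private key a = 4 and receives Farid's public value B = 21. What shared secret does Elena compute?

Shared key K = 21^4 mod 43.
21^1 ≡ 21 (mod 43)
21^2 = (21^1)^2 ≡ 21^2 = 441 ≡ 11 (mod 43)
21^4 = (21^2)^2 ≡ 11^2 = 121 ≡ 35 (mod 43)

35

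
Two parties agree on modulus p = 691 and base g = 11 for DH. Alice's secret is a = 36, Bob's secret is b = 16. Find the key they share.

Bob sends B = g^b mod p = 11^16 mod 691.
11^1 ≡ 11 (mod 691)
11^2 = (11^1)^2 ≡ 11^2 = 121 ≡ 121 (mod 691)
11^4 = (11^2)^2 ≡ 121^2 = 14641 ≡ 130 (mod 691)
11^8 = (11^4)^2 ≡ 130^2 = 16900 ≡ 316 (mod 691)
11^16 = (11^8)^2 ≡ 316^2 = 99856 ≡ 352 (mod 691)
So B = 352. Alice then computes K = B^a mod p = 352^36 mod 691.
352^1 ≡ 352 (mod 691)
352^2 = (352^1)^2 ≡ 352^2 = 123904 ≡ 215 (mod 691)
352^4 = (352^2)^2 ≡ 215^2 = 46225 ≡ 619 (mod 691)
352^8 = (352^4)^2 ≡ 619^2 = 383161 ≡ 347 (mod 691)
352^16 = (352^8)^2 ≡ 347^2 = 120409 ≡ 175 (mod 691)
352^32 = (352^16)^2 ≡ 175^2 = 30625 ≡ 221 (mod 691)
352^36 = 352^32 · 352^4 ≡ 221 · 619 ≡ 672 (mod 691).

672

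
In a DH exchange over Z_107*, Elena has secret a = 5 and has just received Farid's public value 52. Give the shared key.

76

Shared key K = 52^5 mod 107.
52^1 ≡ 52 (mod 107)
52^2 = (52^1)^2 ≡ 52^2 = 2704 ≡ 29 (mod 107)
52^4 = (52^2)^2 ≡ 29^2 = 841 ≡ 92 (mod 107)
52^5 = 52^4 · 52^1 ≡ 92 · 52 ≡ 76 (mod 107).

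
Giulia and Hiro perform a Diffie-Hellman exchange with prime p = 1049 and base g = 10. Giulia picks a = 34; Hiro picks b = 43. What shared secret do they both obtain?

754

Hiro sends B = g^b mod p = 10^43 mod 1049.
10^1 ≡ 10 (mod 1049)
10^2 = (10^1)^2 ≡ 10^2 = 100 ≡ 100 (mod 1049)
10^4 = (10^2)^2 ≡ 100^2 = 10000 ≡ 559 (mod 1049)
10^8 = (10^4)^2 ≡ 559^2 = 312481 ≡ 928 (mod 1049)
10^16 = (10^8)^2 ≡ 928^2 = 861184 ≡ 1004 (mod 1049)
10^32 = (10^16)^2 ≡ 1004^2 = 1008016 ≡ 976 (mod 1049)
10^43 = 10^32 · 10^8 · 10^2 · 10^1 ≡ 976 · 928 · 100 · 10 ≡ 420 (mod 1049).
So B = 420. Giulia then computes K = B^a mod p = 420^34 mod 1049.
420^1 ≡ 420 (mod 1049)
420^2 = (420^1)^2 ≡ 420^2 = 176400 ≡ 168 (mod 1049)
420^4 = (420^2)^2 ≡ 168^2 = 28224 ≡ 950 (mod 1049)
420^8 = (420^4)^2 ≡ 950^2 = 902500 ≡ 360 (mod 1049)
420^16 = (420^8)^2 ≡ 360^2 = 129600 ≡ 573 (mod 1049)
420^32 = (420^16)^2 ≡ 573^2 = 328329 ≡ 1041 (mod 1049)
420^34 = 420^32 · 420^2 ≡ 1041 · 168 ≡ 754 (mod 1049).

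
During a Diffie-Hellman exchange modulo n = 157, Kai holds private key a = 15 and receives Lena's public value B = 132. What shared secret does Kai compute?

Shared key K = 132^15 mod 157.
132^1 ≡ 132 (mod 157)
132^2 = (132^1)^2 ≡ 132^2 = 17424 ≡ 154 (mod 157)
132^4 = (132^2)^2 ≡ 154^2 = 23716 ≡ 9 (mod 157)
132^8 = (132^4)^2 ≡ 9^2 = 81 ≡ 81 (mod 157)
132^15 = 132^8 · 132^4 · 132^2 · 132^1 ≡ 81 · 9 · 154 · 132 ≡ 39 (mod 157).

39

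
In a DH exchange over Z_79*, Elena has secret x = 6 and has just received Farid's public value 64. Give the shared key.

10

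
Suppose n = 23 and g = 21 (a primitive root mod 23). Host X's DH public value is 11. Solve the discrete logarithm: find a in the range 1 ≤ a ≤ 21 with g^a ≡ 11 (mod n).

Try successive powers of 21 modulo 23:
21^1 ≡ 21
21^2 ≡ 4
21^3 ≡ 15
21^4 ≡ 16
21^5 ≡ 14
21^6 ≡ 18
21^7 ≡ 10
21^8 ≡ 3
21^9 ≡ 17
21^10 ≡ 12
21^11 ≡ 22
21^12 ≡ 2
21^13 ≡ 19
21^14 ≡ 8
21^15 ≡ 7
21^16 ≡ 9
21^17 ≡ 5
21^18 ≡ 13
21^19 ≡ 20
21^20 ≡ 6
21^21 ≡ 11
Found: a = 21.

21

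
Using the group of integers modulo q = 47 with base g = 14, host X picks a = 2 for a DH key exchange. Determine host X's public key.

Public value = 14^{2} \pmod{47}.
14^1 ≡ 14 (mod 47)
14^2 = (14^1)^2 ≡ 14^2 = 196 ≡ 8 (mod 47)

8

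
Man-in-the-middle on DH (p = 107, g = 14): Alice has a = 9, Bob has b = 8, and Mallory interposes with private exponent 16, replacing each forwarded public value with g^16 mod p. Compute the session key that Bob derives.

Bob receives Mallory's public value M = 14^16 mod 107 instead of the honest one.
14^1 ≡ 14 (mod 107)
14^2 = (14^1)^2 ≡ 14^2 = 196 ≡ 89 (mod 107)
14^4 = (14^2)^2 ≡ 89^2 = 7921 ≡ 3 (mod 107)
14^8 = (14^4)^2 ≡ 3^2 = 9 ≡ 9 (mod 107)
14^16 = (14^8)^2 ≡ 9^2 = 81 ≡ 81 (mod 107)
So M = 81. Bob computes K = M^8 mod 107.
81^1 ≡ 81 (mod 107)
81^2 = (81^1)^2 ≡ 81^2 = 6561 ≡ 34 (mod 107)
81^4 = (81^2)^2 ≡ 34^2 = 1156 ≡ 86 (mod 107)
81^8 = (81^4)^2 ≡ 86^2 = 7396 ≡ 13 (mod 107)

13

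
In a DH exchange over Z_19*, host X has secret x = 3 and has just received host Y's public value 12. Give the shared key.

Shared key K = 12^3 mod 19.
12^1 ≡ 12 (mod 19)
12^2 = (12^1)^2 ≡ 12^2 = 144 ≡ 11 (mod 19)
12^3 = 12^2 · 12^1 ≡ 11 · 12 ≡ 18 (mod 19).

18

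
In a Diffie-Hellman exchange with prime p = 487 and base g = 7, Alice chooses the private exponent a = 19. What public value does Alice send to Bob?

Public value = 7^19 (mod 487).
7^1 ≡ 7 (mod 487)
7^2 = (7^1)^2 ≡ 7^2 = 49 ≡ 49 (mod 487)
7^4 = (7^2)^2 ≡ 49^2 = 2401 ≡ 453 (mod 487)
7^8 = (7^4)^2 ≡ 453^2 = 205209 ≡ 182 (mod 487)
7^16 = (7^8)^2 ≡ 182^2 = 33124 ≡ 8 (mod 487)
7^19 = 7^16 · 7^2 · 7^1 ≡ 8 · 49 · 7 ≡ 309 (mod 487).

309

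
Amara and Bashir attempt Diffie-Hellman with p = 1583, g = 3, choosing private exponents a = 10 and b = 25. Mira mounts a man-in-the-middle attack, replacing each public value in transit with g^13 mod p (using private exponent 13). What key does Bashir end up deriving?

290

Bashir receives Mira's public value M = 3^13 mod 1583 instead of the honest one.
3^1 ≡ 3 (mod 1583)
3^2 = (3^1)^2 ≡ 3^2 = 9 ≡ 9 (mod 1583)
3^4 = (3^2)^2 ≡ 9^2 = 81 ≡ 81 (mod 1583)
3^8 = (3^4)^2 ≡ 81^2 = 6561 ≡ 229 (mod 1583)
3^13 = 3^8 · 3^4 · 3^1 ≡ 229 · 81 · 3 ≡ 242 (mod 1583).
So M = 242. Bashir computes K = M^25 mod 1583.
242^1 ≡ 242 (mod 1583)
242^2 = (242^1)^2 ≡ 242^2 = 58564 ≡ 1576 (mod 1583)
242^4 = (242^2)^2 ≡ 1576^2 = 2483776 ≡ 49 (mod 1583)
242^8 = (242^4)^2 ≡ 49^2 = 2401 ≡ 818 (mod 1583)
242^16 = (242^8)^2 ≡ 818^2 = 669124 ≡ 1098 (mod 1583)
242^25 = 242^16 · 242^8 · 242^1 ≡ 1098 · 818 · 242 ≡ 290 (mod 1583).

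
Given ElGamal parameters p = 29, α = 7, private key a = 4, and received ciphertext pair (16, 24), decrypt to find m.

Shared mask s = c₁^a mod p = 16^4 mod 29.
16^1 ≡ 16 (mod 29)
16^2 = (16^1)^2 ≡ 16^2 = 256 ≡ 24 (mod 29)
16^4 = (16^2)^2 ≡ 24^2 = 576 ≡ 25 (mod 29)
So s = 25; s⁻¹ ≡ 7 (mod 29).
m = c₂ · s⁻¹ mod 29 = 24 · 7 mod 29 = 23.

23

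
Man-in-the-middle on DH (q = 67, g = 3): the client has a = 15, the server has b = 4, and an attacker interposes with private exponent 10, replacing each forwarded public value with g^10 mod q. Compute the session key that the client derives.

24

The client receives an attacker's public value M = 3^10 mod 67 instead of the honest one.
3^1 ≡ 3 (mod 67)
3^2 = (3^1)^2 ≡ 3^2 = 9 ≡ 9 (mod 67)
3^4 = (3^2)^2 ≡ 9^2 = 81 ≡ 14 (mod 67)
3^8 = (3^4)^2 ≡ 14^2 = 196 ≡ 62 (mod 67)
3^10 = 3^8 · 3^2 ≡ 62 · 9 ≡ 22 (mod 67).
So M = 22. The client computes K = M^15 mod 67.
22^1 ≡ 22 (mod 67)
22^2 = (22^1)^2 ≡ 22^2 = 484 ≡ 15 (mod 67)
22^4 = (22^2)^2 ≡ 15^2 = 225 ≡ 24 (mod 67)
22^8 = (22^4)^2 ≡ 24^2 = 576 ≡ 40 (mod 67)
22^15 = 22^8 · 22^4 · 22^2 · 22^1 ≡ 40 · 24 · 15 · 22 ≡ 24 (mod 67).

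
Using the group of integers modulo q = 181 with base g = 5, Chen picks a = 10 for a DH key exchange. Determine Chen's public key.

132

Public value = 5^10 mod 181.
5^1 ≡ 5 (mod 181)
5^2 = (5^1)^2 ≡ 5^2 = 25 ≡ 25 (mod 181)
5^4 = (5^2)^2 ≡ 25^2 = 625 ≡ 82 (mod 181)
5^8 = (5^4)^2 ≡ 82^2 = 6724 ≡ 27 (mod 181)
5^10 = 5^8 · 5^2 ≡ 27 · 25 ≡ 132 (mod 181).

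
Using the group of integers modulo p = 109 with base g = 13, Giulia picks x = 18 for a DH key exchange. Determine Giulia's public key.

Public value = 13^18 mod 109.
13^1 ≡ 13 (mod 109)
13^2 = (13^1)^2 ≡ 13^2 = 169 ≡ 60 (mod 109)
13^4 = (13^2)^2 ≡ 60^2 = 3600 ≡ 3 (mod 109)
13^8 = (13^4)^2 ≡ 3^2 = 9 ≡ 9 (mod 109)
13^16 = (13^8)^2 ≡ 9^2 = 81 ≡ 81 (mod 109)
13^18 = 13^16 · 13^2 ≡ 81 · 60 ≡ 64 (mod 109).

64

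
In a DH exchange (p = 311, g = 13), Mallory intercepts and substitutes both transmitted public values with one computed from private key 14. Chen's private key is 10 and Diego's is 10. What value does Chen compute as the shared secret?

Chen receives Mallory's public value M = 13^14 mod 311 instead of the honest one.
13^1 ≡ 13 (mod 311)
13^2 = (13^1)^2 ≡ 13^2 = 169 ≡ 169 (mod 311)
13^4 = (13^2)^2 ≡ 169^2 = 28561 ≡ 260 (mod 311)
13^8 = (13^4)^2 ≡ 260^2 = 67600 ≡ 113 (mod 311)
13^14 = 13^8 · 13^4 · 13^2 ≡ 113 · 260 · 169 ≡ 105 (mod 311).
So M = 105. Chen computes K = M^10 mod 311.
105^1 ≡ 105 (mod 311)
105^2 = (105^1)^2 ≡ 105^2 = 11025 ≡ 140 (mod 311)
105^4 = (105^2)^2 ≡ 140^2 = 19600 ≡ 7 (mod 311)
105^8 = (105^4)^2 ≡ 7^2 = 49 ≡ 49 (mod 311)
105^10 = 105^8 · 105^2 ≡ 49 · 140 ≡ 18 (mod 311).

18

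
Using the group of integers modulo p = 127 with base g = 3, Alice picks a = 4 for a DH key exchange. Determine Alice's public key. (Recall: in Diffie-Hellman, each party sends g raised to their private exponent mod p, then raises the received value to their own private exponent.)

81

Public value = 3^4 mod 127.
3^1 ≡ 3 (mod 127)
3^2 = (3^1)^2 ≡ 3^2 = 9 ≡ 9 (mod 127)
3^4 = (3^2)^2 ≡ 9^2 = 81 ≡ 81 (mod 127)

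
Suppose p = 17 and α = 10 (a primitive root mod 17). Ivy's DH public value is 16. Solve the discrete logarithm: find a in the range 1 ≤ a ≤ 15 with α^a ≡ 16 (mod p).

8

Try successive powers of 10 modulo 17:
10^1 ≡ 10
10^2 ≡ 15
10^3 ≡ 14
10^4 ≡ 4
10^5 ≡ 6
10^6 ≡ 9
10^7 ≡ 5
10^8 ≡ 16
Found: a = 8.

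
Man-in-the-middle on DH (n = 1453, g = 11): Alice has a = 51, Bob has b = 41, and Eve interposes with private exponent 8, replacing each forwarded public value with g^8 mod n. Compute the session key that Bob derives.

Bob receives Eve's public value M = 11^8 mod 1453 instead of the honest one.
11^1 ≡ 11 (mod 1453)
11^2 = (11^1)^2 ≡ 11^2 = 121 ≡ 121 (mod 1453)
11^4 = (11^2)^2 ≡ 121^2 = 14641 ≡ 111 (mod 1453)
11^8 = (11^4)^2 ≡ 111^2 = 12321 ≡ 697 (mod 1453)
So M = 697. Bob computes K = M^41 mod 1453.
697^1 ≡ 697 (mod 1453)
697^2 = (697^1)^2 ≡ 697^2 = 485809 ≡ 507 (mod 1453)
697^4 = (697^2)^2 ≡ 507^2 = 257049 ≡ 1321 (mod 1453)
697^8 = (697^4)^2 ≡ 1321^2 = 1745041 ≡ 1441 (mod 1453)
697^16 = (697^8)^2 ≡ 1441^2 = 2076481 ≡ 144 (mod 1453)
697^32 = (697^16)^2 ≡ 144^2 = 20736 ≡ 394 (mod 1453)
697^41 = 697^32 · 697^8 · 697^1 ≡ 394 · 1441 · 697 ≡ 1441 (mod 1453).

1441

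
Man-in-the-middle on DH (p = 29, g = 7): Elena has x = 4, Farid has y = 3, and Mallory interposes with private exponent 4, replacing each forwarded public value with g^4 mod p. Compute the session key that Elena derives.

Elena receives Mallory's public value M = 7^4 mod 29 instead of the honest one.
7^1 ≡ 7 (mod 29)
7^2 = (7^1)^2 ≡ 7^2 = 49 ≡ 20 (mod 29)
7^4 = (7^2)^2 ≡ 20^2 = 400 ≡ 23 (mod 29)
So M = 23. Elena computes K = M^4 mod 29.
23^1 ≡ 23 (mod 29)
23^2 = (23^1)^2 ≡ 23^2 = 529 ≡ 7 (mod 29)
23^4 = (23^2)^2 ≡ 7^2 = 49 ≡ 20 (mod 29)

20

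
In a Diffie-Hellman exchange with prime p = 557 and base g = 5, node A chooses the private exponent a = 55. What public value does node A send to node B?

Public value = 5^55 (mod 557).
5^1 ≡ 5 (mod 557)
5^2 = (5^1)^2 ≡ 5^2 = 25 ≡ 25 (mod 557)
5^4 = (5^2)^2 ≡ 25^2 = 625 ≡ 68 (mod 557)
5^8 = (5^4)^2 ≡ 68^2 = 4624 ≡ 168 (mod 557)
5^16 = (5^8)^2 ≡ 168^2 = 28224 ≡ 374 (mod 557)
5^32 = (5^16)^2 ≡ 374^2 = 139876 ≡ 69 (mod 557)
5^55 = 5^32 · 5^16 · 5^4 · 5^2 · 5^1 ≡ 69 · 374 · 68 · 25 · 5 ≡ 501 (mod 557).

501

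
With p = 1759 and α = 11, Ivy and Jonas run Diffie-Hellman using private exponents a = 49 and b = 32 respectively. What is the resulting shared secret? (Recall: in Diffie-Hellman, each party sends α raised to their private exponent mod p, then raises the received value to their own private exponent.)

Jonas sends B = α^b mod p = 11^32 mod 1759.
11^1 ≡ 11 (mod 1759)
11^2 = (11^1)^2 ≡ 11^2 = 121 ≡ 121 (mod 1759)
11^4 = (11^2)^2 ≡ 121^2 = 14641 ≡ 569 (mod 1759)
11^8 = (11^4)^2 ≡ 569^2 = 323761 ≡ 105 (mod 1759)
11^16 = (11^8)^2 ≡ 105^2 = 11025 ≡ 471 (mod 1759)
11^32 = (11^16)^2 ≡ 471^2 = 221841 ≡ 207 (mod 1759)
So B = 207. Ivy then computes K = B^a mod p = 207^49 mod 1759.
207^1 ≡ 207 (mod 1759)
207^2 = (207^1)^2 ≡ 207^2 = 42849 ≡ 633 (mod 1759)
207^4 = (207^2)^2 ≡ 633^2 = 400689 ≡ 1396 (mod 1759)
207^8 = (207^4)^2 ≡ 1396^2 = 1948816 ≡ 1603 (mod 1759)
207^16 = (207^8)^2 ≡ 1603^2 = 2569609 ≡ 1469 (mod 1759)
207^32 = (207^16)^2 ≡ 1469^2 = 2157961 ≡ 1427 (mod 1759)
207^49 = 207^32 · 207^16 · 207^1 ≡ 1427 · 1469 · 207 ≡ 490 (mod 1759).

490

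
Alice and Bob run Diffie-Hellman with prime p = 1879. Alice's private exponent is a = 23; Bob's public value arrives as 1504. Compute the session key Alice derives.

253

Shared key K = 1504^23 mod 1879.
1504^1 ≡ 1504 (mod 1879)
1504^2 = (1504^1)^2 ≡ 1504^2 = 2262016 ≡ 1579 (mod 1879)
1504^4 = (1504^2)^2 ≡ 1579^2 = 2493241 ≡ 1687 (mod 1879)
1504^8 = (1504^4)^2 ≡ 1687^2 = 2845969 ≡ 1163 (mod 1879)
1504^16 = (1504^8)^2 ≡ 1163^2 = 1352569 ≡ 1568 (mod 1879)
1504^23 = 1504^16 · 1504^4 · 1504^2 · 1504^1 ≡ 1568 · 1687 · 1579 · 1504 ≡ 253 (mod 1879).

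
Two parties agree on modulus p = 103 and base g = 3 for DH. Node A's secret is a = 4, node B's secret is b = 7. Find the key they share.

Node A sends A = g^a mod p = 3^4 mod 103.
3^1 ≡ 3 (mod 103)
3^2 = (3^1)^2 ≡ 3^2 = 9 ≡ 9 (mod 103)
3^4 = (3^2)^2 ≡ 9^2 = 81 ≡ 81 (mod 103)
So A = 81. Node B then computes K = A^b mod p = 81^7 mod 103.
81^1 ≡ 81 (mod 103)
81^2 = (81^1)^2 ≡ 81^2 = 6561 ≡ 72 (mod 103)
81^4 = (81^2)^2 ≡ 72^2 = 5184 ≡ 34 (mod 103)
81^7 = 81^4 · 81^2 · 81^1 ≡ 34 · 72 · 81 ≡ 13 (mod 103).

13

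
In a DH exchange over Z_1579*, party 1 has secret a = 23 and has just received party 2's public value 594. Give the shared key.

Shared key K = 594^23 mod 1579.
594^1 ≡ 594 (mod 1579)
594^2 = (594^1)^2 ≡ 594^2 = 352836 ≡ 719 (mod 1579)
594^4 = (594^2)^2 ≡ 719^2 = 516961 ≡ 628 (mod 1579)
594^8 = (594^4)^2 ≡ 628^2 = 394384 ≡ 1213 (mod 1579)
594^16 = (594^8)^2 ≡ 1213^2 = 1471369 ≡ 1320 (mod 1579)
594^23 = 594^16 · 594^4 · 594^2 · 594^1 ≡ 1320 · 628 · 719 · 594 ≡ 1292 (mod 1579).

1292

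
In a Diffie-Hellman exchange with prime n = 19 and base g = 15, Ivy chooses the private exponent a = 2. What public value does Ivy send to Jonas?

16

Public value = 15^2 mod 19.
15^1 ≡ 15 (mod 19)
15^2 = (15^1)^2 ≡ 15^2 = 225 ≡ 16 (mod 19)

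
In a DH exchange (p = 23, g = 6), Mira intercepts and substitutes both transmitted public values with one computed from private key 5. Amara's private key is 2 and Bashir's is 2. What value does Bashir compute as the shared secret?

Bashir receives Mira's public value M = 6^5 mod 23 instead of the honest one.
6^1 ≡ 6 (mod 23)
6^2 = (6^1)^2 ≡ 6^2 = 36 ≡ 13 (mod 23)
6^4 = (6^2)^2 ≡ 13^2 = 169 ≡ 8 (mod 23)
6^5 = 6^4 · 6^1 ≡ 8 · 6 ≡ 2 (mod 23).
So M = 2. Bashir computes K = M^2 mod 23.
2^1 ≡ 2 (mod 23)
2^2 = (2^1)^2 ≡ 2^2 = 4 ≡ 4 (mod 23)

4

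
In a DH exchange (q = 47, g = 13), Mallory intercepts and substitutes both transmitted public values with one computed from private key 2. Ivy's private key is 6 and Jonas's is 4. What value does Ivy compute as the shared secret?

Ivy receives Mallory's public value M = 13^2 mod 47 instead of the honest one.
13^1 ≡ 13 (mod 47)
13^2 = (13^1)^2 ≡ 13^2 = 169 ≡ 28 (mod 47)
So M = 28. Ivy computes K = M^6 mod 47.
28^1 ≡ 28 (mod 47)
28^2 = (28^1)^2 ≡ 28^2 = 784 ≡ 32 (mod 47)
28^4 = (28^2)^2 ≡ 32^2 = 1024 ≡ 37 (mod 47)
28^6 = 28^4 · 28^2 ≡ 37 · 32 ≡ 9 (mod 47).

9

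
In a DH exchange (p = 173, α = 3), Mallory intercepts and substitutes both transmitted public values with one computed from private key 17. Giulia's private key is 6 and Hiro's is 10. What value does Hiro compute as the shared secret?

77

Hiro receives Mallory's public value M = 3^17 mod 173 instead of the honest one.
3^1 ≡ 3 (mod 173)
3^2 = (3^1)^2 ≡ 3^2 = 9 ≡ 9 (mod 173)
3^4 = (3^2)^2 ≡ 9^2 = 81 ≡ 81 (mod 173)
3^8 = (3^4)^2 ≡ 81^2 = 6561 ≡ 160 (mod 173)
3^16 = (3^8)^2 ≡ 160^2 = 25600 ≡ 169 (mod 173)
3^17 = 3^16 · 3^1 ≡ 169 · 3 ≡ 161 (mod 173).
So M = 161. Hiro computes K = M^10 mod 173.
161^1 ≡ 161 (mod 173)
161^2 = (161^1)^2 ≡ 161^2 = 25921 ≡ 144 (mod 173)
161^4 = (161^2)^2 ≡ 144^2 = 20736 ≡ 149 (mod 173)
161^8 = (161^4)^2 ≡ 149^2 = 22201 ≡ 57 (mod 173)
161^10 = 161^8 · 161^2 ≡ 57 · 144 ≡ 77 (mod 173).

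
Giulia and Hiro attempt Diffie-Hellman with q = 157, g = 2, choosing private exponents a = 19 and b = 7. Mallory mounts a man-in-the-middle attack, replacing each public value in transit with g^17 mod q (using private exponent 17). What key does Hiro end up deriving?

112

Hiro receives Mallory's public value M = 2^17 mod 157 instead of the honest one.
2^1 ≡ 2 (mod 157)
2^2 = (2^1)^2 ≡ 2^2 = 4 ≡ 4 (mod 157)
2^4 = (2^2)^2 ≡ 4^2 = 16 ≡ 16 (mod 157)
2^8 = (2^4)^2 ≡ 16^2 = 256 ≡ 99 (mod 157)
2^16 = (2^8)^2 ≡ 99^2 = 9801 ≡ 67 (mod 157)
2^17 = 2^16 · 2^1 ≡ 67 · 2 ≡ 134 (mod 157).
So M = 134. Hiro computes K = M^7 mod 157.
134^1 ≡ 134 (mod 157)
134^2 = (134^1)^2 ≡ 134^2 = 17956 ≡ 58 (mod 157)
134^4 = (134^2)^2 ≡ 58^2 = 3364 ≡ 67 (mod 157)
134^7 = 134^4 · 134^2 · 134^1 ≡ 67 · 58 · 134 ≡ 112 (mod 157).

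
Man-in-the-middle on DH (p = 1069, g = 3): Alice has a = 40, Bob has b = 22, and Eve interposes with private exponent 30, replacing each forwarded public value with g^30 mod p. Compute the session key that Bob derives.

Bob receives Eve's public value M = 3^30 mod 1069 instead of the honest one.
3^1 ≡ 3 (mod 1069)
3^2 = (3^1)^2 ≡ 3^2 = 9 ≡ 9 (mod 1069)
3^4 = (3^2)^2 ≡ 9^2 = 81 ≡ 81 (mod 1069)
3^8 = (3^4)^2 ≡ 81^2 = 6561 ≡ 147 (mod 1069)
3^16 = (3^8)^2 ≡ 147^2 = 21609 ≡ 229 (mod 1069)
3^30 = 3^16 · 3^8 · 3^4 · 3^2 ≡ 229 · 147 · 81 · 9 ≡ 363 (mod 1069).
So M = 363. Bob computes K = M^22 mod 1069.
363^1 ≡ 363 (mod 1069)
363^2 = (363^1)^2 ≡ 363^2 = 131769 ≡ 282 (mod 1069)
363^4 = (363^2)^2 ≡ 282^2 = 79524 ≡ 418 (mod 1069)
363^8 = (363^4)^2 ≡ 418^2 = 174724 ≡ 477 (mod 1069)
363^16 = (363^8)^2 ≡ 477^2 = 227529 ≡ 901 (mod 1069)
363^22 = 363^16 · 363^4 · 363^2 ≡ 901 · 418 · 282 ≡ 57 (mod 1069).

57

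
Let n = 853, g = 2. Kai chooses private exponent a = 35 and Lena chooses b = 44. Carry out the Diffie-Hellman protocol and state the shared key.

292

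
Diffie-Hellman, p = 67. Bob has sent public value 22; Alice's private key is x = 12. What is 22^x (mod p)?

22

Shared key K = 22^12 mod 67.
22^1 ≡ 22 (mod 67)
22^2 = (22^1)^2 ≡ 22^2 = 484 ≡ 15 (mod 67)
22^4 = (22^2)^2 ≡ 15^2 = 225 ≡ 24 (mod 67)
22^8 = (22^4)^2 ≡ 24^2 = 576 ≡ 40 (mod 67)
22^12 = 22^8 · 22^4 ≡ 40 · 24 ≡ 22 (mod 67).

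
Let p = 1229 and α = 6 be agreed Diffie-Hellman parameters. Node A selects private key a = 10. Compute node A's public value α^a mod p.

Public value = 6^10 mod 1229.
6^1 ≡ 6 (mod 1229)
6^2 = (6^1)^2 ≡ 6^2 = 36 ≡ 36 (mod 1229)
6^4 = (6^2)^2 ≡ 36^2 = 1296 ≡ 67 (mod 1229)
6^8 = (6^4)^2 ≡ 67^2 = 4489 ≡ 802 (mod 1229)
6^10 = 6^8 · 6^2 ≡ 802 · 36 ≡ 605 (mod 1229).

605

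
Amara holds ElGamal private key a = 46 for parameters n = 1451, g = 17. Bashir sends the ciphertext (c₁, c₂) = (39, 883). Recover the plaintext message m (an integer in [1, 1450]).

334

Shared mask s = c₁^a mod n = 39^46 mod 1451.
39^1 ≡ 39 (mod 1451)
39^2 = (39^1)^2 ≡ 39^2 = 1521 ≡ 70 (mod 1451)
39^4 = (39^2)^2 ≡ 70^2 = 4900 ≡ 547 (mod 1451)
39^8 = (39^4)^2 ≡ 547^2 = 299209 ≡ 303 (mod 1451)
39^16 = (39^8)^2 ≡ 303^2 = 91809 ≡ 396 (mod 1451)
39^32 = (39^16)^2 ≡ 396^2 = 156816 ≡ 108 (mod 1451)
39^46 = 39^32 · 39^8 · 39^4 · 39^2 ≡ 108 · 303 · 547 · 70 ≡ 1067 (mod 1451).
So s = 1067; s⁻¹ ≡ 495 (mod 1451).
m = c₂ · s⁻¹ mod 1451 = 883 · 495 mod 1451 = 334.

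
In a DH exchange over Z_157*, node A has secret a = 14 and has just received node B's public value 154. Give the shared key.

121

Shared key K = 154^14 mod 157.
154^1 ≡ 154 (mod 157)
154^2 = (154^1)^2 ≡ 154^2 = 23716 ≡ 9 (mod 157)
154^4 = (154^2)^2 ≡ 9^2 = 81 ≡ 81 (mod 157)
154^8 = (154^4)^2 ≡ 81^2 = 6561 ≡ 124 (mod 157)
154^14 = 154^8 · 154^4 · 154^2 ≡ 124 · 81 · 9 ≡ 121 (mod 157).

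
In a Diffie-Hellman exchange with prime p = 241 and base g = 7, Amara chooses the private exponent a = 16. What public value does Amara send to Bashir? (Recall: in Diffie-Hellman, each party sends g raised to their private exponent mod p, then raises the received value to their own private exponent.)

54

Public value = 7^16 (mod 241).
7^1 ≡ 7 (mod 241)
7^2 = (7^1)^2 ≡ 7^2 = 49 ≡ 49 (mod 241)
7^4 = (7^2)^2 ≡ 49^2 = 2401 ≡ 232 (mod 241)
7^8 = (7^4)^2 ≡ 232^2 = 53824 ≡ 81 (mod 241)
7^16 = (7^8)^2 ≡ 81^2 = 6561 ≡ 54 (mod 241)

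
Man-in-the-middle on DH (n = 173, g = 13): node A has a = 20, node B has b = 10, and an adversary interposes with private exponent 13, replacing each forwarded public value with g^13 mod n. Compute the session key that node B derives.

160

Node B receives an adversary's public value M = 13^13 mod 173 instead of the honest one.
13^1 ≡ 13 (mod 173)
13^2 = (13^1)^2 ≡ 13^2 = 169 ≡ 169 (mod 173)
13^4 = (13^2)^2 ≡ 169^2 = 28561 ≡ 16 (mod 173)
13^8 = (13^4)^2 ≡ 16^2 = 256 ≡ 83 (mod 173)
13^13 = 13^8 · 13^4 · 13^1 ≡ 83 · 16 · 13 ≡ 137 (mod 173).
So M = 137. Node B computes K = M^10 mod 173.
137^1 ≡ 137 (mod 173)
137^2 = (137^1)^2 ≡ 137^2 = 18769 ≡ 85 (mod 173)
137^4 = (137^2)^2 ≡ 85^2 = 7225 ≡ 132 (mod 173)
137^8 = (137^4)^2 ≡ 132^2 = 17424 ≡ 124 (mod 173)
137^10 = 137^8 · 137^2 ≡ 124 · 85 ≡ 160 (mod 173).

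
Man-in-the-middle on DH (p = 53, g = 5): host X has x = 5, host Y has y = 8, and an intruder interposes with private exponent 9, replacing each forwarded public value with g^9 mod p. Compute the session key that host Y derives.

Host Y receives an intruder's public value M = 5^9 mod 53 instead of the honest one.
5^1 ≡ 5 (mod 53)
5^2 = (5^1)^2 ≡ 5^2 = 25 ≡ 25 (mod 53)
5^4 = (5^2)^2 ≡ 25^2 = 625 ≡ 42 (mod 53)
5^8 = (5^4)^2 ≡ 42^2 = 1764 ≡ 15 (mod 53)
5^9 = 5^8 · 5^1 ≡ 15 · 5 ≡ 22 (mod 53).
So M = 22. Host Y computes K = M^8 mod 53.
22^1 ≡ 22 (mod 53)
22^2 = (22^1)^2 ≡ 22^2 = 484 ≡ 7 (mod 53)
22^4 = (22^2)^2 ≡ 7^2 = 49 ≡ 49 (mod 53)
22^8 = (22^4)^2 ≡ 49^2 = 2401 ≡ 16 (mod 53)

16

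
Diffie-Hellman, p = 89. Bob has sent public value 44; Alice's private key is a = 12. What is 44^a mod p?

Shared key K = 44^12 mod 89.
44^1 ≡ 44 (mod 89)
44^2 = (44^1)^2 ≡ 44^2 = 1936 ≡ 67 (mod 89)
44^4 = (44^2)^2 ≡ 67^2 = 4489 ≡ 39 (mod 89)
44^8 = (44^4)^2 ≡ 39^2 = 1521 ≡ 8 (mod 89)
44^12 = 44^8 · 44^4 ≡ 8 · 39 ≡ 45 (mod 89).

45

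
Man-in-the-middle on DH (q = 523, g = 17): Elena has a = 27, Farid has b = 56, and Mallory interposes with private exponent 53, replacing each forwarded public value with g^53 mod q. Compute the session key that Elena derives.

Elena receives Mallory's public value M = 17^53 mod 523 instead of the honest one.
17^1 ≡ 17 (mod 523)
17^2 = (17^1)^2 ≡ 17^2 = 289 ≡ 289 (mod 523)
17^4 = (17^2)^2 ≡ 289^2 = 83521 ≡ 364 (mod 523)
17^8 = (17^4)^2 ≡ 364^2 = 132496 ≡ 177 (mod 523)
17^16 = (17^8)^2 ≡ 177^2 = 31329 ≡ 472 (mod 523)
17^32 = (17^16)^2 ≡ 472^2 = 222784 ≡ 509 (mod 523)
17^53 = 17^32 · 17^16 · 17^4 · 17^1 ≡ 509 · 472 · 364 · 17 ≡ 451 (mod 523).
So M = 451. Elena computes K = M^27 mod 523.
451^1 ≡ 451 (mod 523)
451^2 = (451^1)^2 ≡ 451^2 = 203401 ≡ 477 (mod 523)
451^4 = (451^2)^2 ≡ 477^2 = 227529 ≡ 24 (mod 523)
451^8 = (451^4)^2 ≡ 24^2 = 576 ≡ 53 (mod 523)
451^16 = (451^8)^2 ≡ 53^2 = 2809 ≡ 194 (mod 523)
451^27 = 451^16 · 451^8 · 451^2 · 451^1 ≡ 194 · 53 · 477 · 451 ≡ 408 (mod 523).

408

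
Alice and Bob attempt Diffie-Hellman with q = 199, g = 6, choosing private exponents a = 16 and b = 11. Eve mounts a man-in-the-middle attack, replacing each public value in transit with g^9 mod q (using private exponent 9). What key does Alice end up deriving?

114

Alice receives Eve's public value M = 6^9 mod 199 instead of the honest one.
6^1 ≡ 6 (mod 199)
6^2 = (6^1)^2 ≡ 6^2 = 36 ≡ 36 (mod 199)
6^4 = (6^2)^2 ≡ 36^2 = 1296 ≡ 102 (mod 199)
6^8 = (6^4)^2 ≡ 102^2 = 10404 ≡ 56 (mod 199)
6^9 = 6^8 · 6^1 ≡ 56 · 6 ≡ 137 (mod 199).
So M = 137. Alice computes K = M^16 mod 199.
137^1 ≡ 137 (mod 199)
137^2 = (137^1)^2 ≡ 137^2 = 18769 ≡ 63 (mod 199)
137^4 = (137^2)^2 ≡ 63^2 = 3969 ≡ 188 (mod 199)
137^8 = (137^4)^2 ≡ 188^2 = 35344 ≡ 121 (mod 199)
137^16 = (137^8)^2 ≡ 121^2 = 14641 ≡ 114 (mod 199)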